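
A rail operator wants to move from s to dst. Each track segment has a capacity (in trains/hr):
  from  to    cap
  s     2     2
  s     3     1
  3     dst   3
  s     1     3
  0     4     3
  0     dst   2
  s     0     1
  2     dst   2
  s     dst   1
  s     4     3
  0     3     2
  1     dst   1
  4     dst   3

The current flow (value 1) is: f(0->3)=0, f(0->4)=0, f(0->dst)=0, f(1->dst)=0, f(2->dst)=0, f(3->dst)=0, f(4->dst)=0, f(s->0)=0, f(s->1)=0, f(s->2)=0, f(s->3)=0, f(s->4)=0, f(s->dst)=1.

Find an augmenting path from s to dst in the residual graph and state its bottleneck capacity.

Residual along s->0->dst: s->0: 1, 0->dst: 2.
Bottleneck = min = 1.

s->0->dst, bottleneck 1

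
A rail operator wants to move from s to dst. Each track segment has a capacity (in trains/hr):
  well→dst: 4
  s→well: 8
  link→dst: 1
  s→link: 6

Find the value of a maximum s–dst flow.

Augment s→link→dst: bottleneck 1. Total 1.
Augment s→well→dst: bottleneck 4. Total 5.
No augmenting path remains in the residual graph.

5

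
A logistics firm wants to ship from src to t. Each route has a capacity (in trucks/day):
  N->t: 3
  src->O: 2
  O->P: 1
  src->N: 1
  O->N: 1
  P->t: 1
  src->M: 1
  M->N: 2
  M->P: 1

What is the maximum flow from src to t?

4

Augment src->N->t: bottleneck 1. Total 1.
Augment src->M->N->t: bottleneck 1. Total 2.
Augment src->O->P->t: bottleneck 1. Total 3.
Augment src->O->N->t: bottleneck 1. Total 4.
No augmenting path remains in the residual graph.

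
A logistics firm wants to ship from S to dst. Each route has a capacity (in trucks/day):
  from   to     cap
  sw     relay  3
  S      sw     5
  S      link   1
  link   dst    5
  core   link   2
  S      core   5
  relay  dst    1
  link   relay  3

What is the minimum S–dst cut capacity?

4

Max flow = 4 (via 3 augmenting paths).
In the residual at optimum, the set reachable from S is {S, core, relay, sw}.
Cut edges: S->link (cap 1), core->link (cap 2), relay->dst (cap 1). Sum = 4.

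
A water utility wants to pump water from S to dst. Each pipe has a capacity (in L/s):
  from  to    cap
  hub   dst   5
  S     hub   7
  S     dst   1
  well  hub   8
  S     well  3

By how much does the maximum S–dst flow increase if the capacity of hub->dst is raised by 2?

Original max flow = 6.
After raising cap(hub->dst), augmenting paths through that edge carry 2 more units.
New max flow = 8. Increase = 2.

2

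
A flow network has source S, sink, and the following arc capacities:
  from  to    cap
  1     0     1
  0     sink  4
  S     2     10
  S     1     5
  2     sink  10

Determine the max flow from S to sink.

11

Augment S→2→sink: bottleneck 10. Total 10.
Augment S→1→0→sink: bottleneck 1. Total 11.
No augmenting path remains in the residual graph.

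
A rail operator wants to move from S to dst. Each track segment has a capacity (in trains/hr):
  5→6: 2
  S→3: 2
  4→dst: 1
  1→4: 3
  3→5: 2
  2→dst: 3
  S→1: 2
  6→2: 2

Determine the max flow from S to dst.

3

Augment S→1→4→dst: bottleneck 1. Total 1.
Augment S→3→5→6→2→dst: bottleneck 2. Total 3.
No augmenting path remains in the residual graph.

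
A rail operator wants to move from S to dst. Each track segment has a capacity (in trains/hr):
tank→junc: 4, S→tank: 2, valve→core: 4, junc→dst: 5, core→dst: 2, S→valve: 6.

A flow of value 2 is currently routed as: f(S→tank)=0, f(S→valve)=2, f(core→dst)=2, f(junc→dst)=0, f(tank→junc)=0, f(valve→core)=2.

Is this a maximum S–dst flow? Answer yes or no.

No

Residual path S→tank→junc→dst has bottleneck 2 > 0.
Pushing 2 along it raises the flow to 4, so the given flow is not maximum.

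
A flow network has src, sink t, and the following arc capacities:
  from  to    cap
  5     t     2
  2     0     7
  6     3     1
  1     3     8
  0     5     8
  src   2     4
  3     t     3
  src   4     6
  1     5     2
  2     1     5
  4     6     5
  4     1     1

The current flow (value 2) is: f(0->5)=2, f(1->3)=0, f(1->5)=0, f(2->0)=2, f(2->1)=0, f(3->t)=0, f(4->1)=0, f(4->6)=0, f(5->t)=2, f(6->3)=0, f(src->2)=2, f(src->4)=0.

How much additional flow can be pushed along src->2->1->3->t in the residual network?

2

Residual capacities along the path: src->2: 2, 2->1: 5, 1->3: 8, 3->t: 3.
Minimum is 2.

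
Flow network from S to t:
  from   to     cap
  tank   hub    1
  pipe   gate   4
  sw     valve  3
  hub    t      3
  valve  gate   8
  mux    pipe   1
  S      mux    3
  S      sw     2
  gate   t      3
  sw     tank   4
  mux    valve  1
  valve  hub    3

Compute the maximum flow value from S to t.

4

Augment S→sw→tank→hub→t: bottleneck 1. Total 1.
Augment S→sw→valve→hub→t: bottleneck 1. Total 2.
Augment S→mux→valve→hub→t: bottleneck 1. Total 3.
Augment S→mux→pipe→gate→t: bottleneck 1. Total 4.
No augmenting path remains in the residual graph.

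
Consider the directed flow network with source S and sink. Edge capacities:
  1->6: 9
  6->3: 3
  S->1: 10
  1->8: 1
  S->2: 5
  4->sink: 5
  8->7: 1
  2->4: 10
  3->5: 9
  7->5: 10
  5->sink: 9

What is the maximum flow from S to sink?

9

Augment S->2->4->sink: bottleneck 5. Total 5.
Augment S->1->6->3->5->sink: bottleneck 3. Total 8.
Augment S->1->8->7->5->sink: bottleneck 1. Total 9.
No augmenting path remains in the residual graph.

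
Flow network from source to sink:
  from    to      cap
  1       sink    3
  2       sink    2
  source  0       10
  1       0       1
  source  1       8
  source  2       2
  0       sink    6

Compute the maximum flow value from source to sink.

11

Augment source→1→sink: bottleneck 3. Total 3.
Augment source→2→sink: bottleneck 2. Total 5.
Augment source→0→sink: bottleneck 6. Total 11.
No augmenting path remains in the residual graph.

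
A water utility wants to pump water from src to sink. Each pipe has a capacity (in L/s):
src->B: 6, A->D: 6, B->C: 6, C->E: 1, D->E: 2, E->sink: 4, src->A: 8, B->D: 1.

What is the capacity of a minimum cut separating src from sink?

3

Max flow = 3 (via 2 augmenting paths).
In the residual at optimum, the set reachable from src is {A, B, C, D, src}.
Cut edges: D->E (cap 2), C->E (cap 1). Sum = 3.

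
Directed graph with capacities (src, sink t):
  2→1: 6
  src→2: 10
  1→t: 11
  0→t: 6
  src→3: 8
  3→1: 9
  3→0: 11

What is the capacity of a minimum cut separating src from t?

Max flow = 14 (via 3 augmenting paths).
In the residual at optimum, the set reachable from src is {2, src}.
Cut edges: src→3 (cap 8), 2→1 (cap 6). Sum = 14.

14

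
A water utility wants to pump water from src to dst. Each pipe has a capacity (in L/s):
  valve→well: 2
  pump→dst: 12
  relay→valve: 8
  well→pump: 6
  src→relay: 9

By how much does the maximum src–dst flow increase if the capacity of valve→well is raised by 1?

1

Original max flow = 2.
After raising cap(valve→well), augmenting paths through that edge carry 1 more unit.
New max flow = 3. Increase = 1.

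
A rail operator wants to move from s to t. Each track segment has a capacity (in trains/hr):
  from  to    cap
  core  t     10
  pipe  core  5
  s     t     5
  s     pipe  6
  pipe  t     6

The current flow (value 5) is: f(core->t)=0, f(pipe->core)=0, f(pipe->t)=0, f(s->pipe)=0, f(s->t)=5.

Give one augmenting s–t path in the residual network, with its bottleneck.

Residual along s->pipe->t: s->pipe: 6, pipe->t: 6.
Bottleneck = min = 6.

s->pipe->t, bottleneck 6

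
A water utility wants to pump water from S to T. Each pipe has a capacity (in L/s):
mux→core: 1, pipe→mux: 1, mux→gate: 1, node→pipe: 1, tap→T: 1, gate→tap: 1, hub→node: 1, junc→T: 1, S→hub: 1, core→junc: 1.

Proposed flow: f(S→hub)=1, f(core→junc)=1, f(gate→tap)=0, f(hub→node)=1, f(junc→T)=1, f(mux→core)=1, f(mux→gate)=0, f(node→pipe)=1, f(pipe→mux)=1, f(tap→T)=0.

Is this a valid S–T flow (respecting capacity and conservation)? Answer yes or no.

Yes

Every edge has 0 ≤ f(e) ≤ cap(e).
At each intermediate node, inflow equals outflow.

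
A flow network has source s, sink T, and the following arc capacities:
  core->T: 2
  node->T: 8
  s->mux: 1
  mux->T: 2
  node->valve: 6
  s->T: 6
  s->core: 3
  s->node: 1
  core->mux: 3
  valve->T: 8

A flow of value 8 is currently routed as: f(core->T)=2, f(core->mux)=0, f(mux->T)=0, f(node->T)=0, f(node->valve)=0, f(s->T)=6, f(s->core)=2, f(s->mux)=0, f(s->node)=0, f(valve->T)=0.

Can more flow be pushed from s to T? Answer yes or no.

Residual path s->node->T has bottleneck 1 > 0.
Pushing 1 along it raises the flow to 9, so the given flow is not maximum.

Yes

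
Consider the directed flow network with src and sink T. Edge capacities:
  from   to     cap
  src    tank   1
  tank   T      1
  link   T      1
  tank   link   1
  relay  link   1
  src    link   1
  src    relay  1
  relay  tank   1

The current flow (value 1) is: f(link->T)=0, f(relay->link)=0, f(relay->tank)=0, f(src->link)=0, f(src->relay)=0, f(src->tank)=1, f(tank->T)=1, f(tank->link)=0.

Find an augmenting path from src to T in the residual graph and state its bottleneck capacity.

src->link->T, bottleneck 1

Residual along src->link->T: src->link: 1, link->T: 1.
Bottleneck = min = 1.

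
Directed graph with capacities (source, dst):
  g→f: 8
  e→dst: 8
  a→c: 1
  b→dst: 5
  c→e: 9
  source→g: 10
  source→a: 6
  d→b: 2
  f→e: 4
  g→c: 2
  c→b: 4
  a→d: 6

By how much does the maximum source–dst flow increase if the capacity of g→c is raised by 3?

3

Original max flow = 9.
After raising cap(g→c), augmenting paths through that edge carry 3 more units.
New max flow = 12. Increase = 3.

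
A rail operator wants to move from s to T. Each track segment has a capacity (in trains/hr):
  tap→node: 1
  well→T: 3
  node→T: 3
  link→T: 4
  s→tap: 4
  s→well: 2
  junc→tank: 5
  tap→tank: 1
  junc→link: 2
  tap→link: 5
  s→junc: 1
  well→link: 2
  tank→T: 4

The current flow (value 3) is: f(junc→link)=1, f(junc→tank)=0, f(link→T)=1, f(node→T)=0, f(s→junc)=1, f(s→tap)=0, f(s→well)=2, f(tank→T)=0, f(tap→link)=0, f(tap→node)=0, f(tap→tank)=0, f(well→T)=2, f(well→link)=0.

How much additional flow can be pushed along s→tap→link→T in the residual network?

Residual capacities along the path: s→tap: 4, tap→link: 5, link→T: 3.
Minimum is 3.

3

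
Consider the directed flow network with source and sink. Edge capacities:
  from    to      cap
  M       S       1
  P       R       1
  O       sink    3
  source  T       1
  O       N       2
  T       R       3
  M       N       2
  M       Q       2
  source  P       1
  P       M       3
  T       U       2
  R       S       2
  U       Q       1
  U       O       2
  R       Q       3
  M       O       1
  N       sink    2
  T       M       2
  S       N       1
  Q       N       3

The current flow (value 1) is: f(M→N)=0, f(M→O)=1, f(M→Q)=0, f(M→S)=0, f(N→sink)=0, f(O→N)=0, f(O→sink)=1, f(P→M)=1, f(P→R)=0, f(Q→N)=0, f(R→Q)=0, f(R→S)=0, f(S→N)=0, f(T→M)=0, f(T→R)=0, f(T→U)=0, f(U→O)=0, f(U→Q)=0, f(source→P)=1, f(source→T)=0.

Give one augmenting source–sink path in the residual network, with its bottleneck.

source→T→M→N→sink, bottleneck 1

Residual along source→T→M→N→sink: source→T: 1, T→M: 2, M→N: 2, N→sink: 2.
Bottleneck = min = 1.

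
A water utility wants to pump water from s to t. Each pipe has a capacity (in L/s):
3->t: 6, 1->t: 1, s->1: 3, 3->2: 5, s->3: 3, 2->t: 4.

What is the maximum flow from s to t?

Augment s->3->t: bottleneck 3. Total 3.
Augment s->1->t: bottleneck 1. Total 4.
No augmenting path remains in the residual graph.

4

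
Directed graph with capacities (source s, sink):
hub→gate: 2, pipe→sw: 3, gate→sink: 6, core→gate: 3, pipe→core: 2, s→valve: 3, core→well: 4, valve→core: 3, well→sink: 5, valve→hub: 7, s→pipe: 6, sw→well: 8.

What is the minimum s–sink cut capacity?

Max flow = 8 (via 4 augmenting paths).
In the residual at optimum, the set reachable from s is {pipe, s}.
Cut edges: s→valve (cap 3), pipe→core (cap 2), pipe→sw (cap 3). Sum = 8.

8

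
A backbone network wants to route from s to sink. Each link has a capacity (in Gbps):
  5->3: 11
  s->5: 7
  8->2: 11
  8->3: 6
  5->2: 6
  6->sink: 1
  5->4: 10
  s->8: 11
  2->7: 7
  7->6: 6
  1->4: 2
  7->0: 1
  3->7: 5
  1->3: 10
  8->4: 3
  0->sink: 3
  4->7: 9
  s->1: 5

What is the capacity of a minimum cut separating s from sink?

2

Max flow = 2 (via 2 augmenting paths).
In the residual at optimum, the set reachable from s is {1, 2, 3, 4, 5, 6, 7, 8, s}.
Cut edges: 7->0 (cap 1), 6->sink (cap 1). Sum = 2.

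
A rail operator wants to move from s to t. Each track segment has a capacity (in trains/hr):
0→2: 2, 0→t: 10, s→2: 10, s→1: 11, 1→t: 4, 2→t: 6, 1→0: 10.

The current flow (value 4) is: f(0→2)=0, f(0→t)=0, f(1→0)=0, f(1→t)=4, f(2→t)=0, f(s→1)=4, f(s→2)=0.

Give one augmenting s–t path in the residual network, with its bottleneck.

Residual along s→2→t: s→2: 10, 2→t: 6.
Bottleneck = min = 6.

s→2→t, bottleneck 6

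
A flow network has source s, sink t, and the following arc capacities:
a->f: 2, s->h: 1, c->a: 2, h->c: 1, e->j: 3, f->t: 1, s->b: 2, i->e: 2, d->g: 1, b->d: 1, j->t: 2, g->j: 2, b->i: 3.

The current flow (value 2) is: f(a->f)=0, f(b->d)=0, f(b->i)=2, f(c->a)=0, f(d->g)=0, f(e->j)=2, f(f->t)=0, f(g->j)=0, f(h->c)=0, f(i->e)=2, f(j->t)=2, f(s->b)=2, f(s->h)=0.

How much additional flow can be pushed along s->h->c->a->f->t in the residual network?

Residual capacities along the path: s->h: 1, h->c: 1, c->a: 2, a->f: 2, f->t: 1.
Minimum is 1.

1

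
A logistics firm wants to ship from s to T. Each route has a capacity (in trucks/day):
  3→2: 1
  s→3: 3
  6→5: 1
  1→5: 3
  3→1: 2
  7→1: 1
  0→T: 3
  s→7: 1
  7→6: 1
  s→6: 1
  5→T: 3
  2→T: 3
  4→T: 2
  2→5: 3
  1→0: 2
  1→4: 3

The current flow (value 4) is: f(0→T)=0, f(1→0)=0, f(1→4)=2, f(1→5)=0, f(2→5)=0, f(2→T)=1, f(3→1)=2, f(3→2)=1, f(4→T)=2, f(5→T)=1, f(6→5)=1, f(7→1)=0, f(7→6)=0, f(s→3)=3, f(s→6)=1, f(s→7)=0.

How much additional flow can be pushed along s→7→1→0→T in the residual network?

Residual capacities along the path: s→7: 1, 7→1: 1, 1→0: 2, 0→T: 3.
Minimum is 1.

1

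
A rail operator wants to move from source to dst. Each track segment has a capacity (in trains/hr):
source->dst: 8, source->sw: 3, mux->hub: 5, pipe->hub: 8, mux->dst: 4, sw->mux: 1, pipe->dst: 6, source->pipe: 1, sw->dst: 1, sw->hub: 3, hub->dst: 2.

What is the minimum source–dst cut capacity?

Max flow = 12 (via 5 augmenting paths).
In the residual at optimum, the set reachable from source is {source}.
Cut edges: source->pipe (cap 1), source->sw (cap 3), source->dst (cap 8). Sum = 12.

12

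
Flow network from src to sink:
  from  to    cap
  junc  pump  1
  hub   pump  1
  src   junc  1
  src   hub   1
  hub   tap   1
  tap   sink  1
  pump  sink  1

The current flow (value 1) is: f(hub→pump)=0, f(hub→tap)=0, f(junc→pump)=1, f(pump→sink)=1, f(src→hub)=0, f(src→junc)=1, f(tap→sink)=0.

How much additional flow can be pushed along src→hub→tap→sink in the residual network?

1

Residual capacities along the path: src→hub: 1, hub→tap: 1, tap→sink: 1.
Minimum is 1.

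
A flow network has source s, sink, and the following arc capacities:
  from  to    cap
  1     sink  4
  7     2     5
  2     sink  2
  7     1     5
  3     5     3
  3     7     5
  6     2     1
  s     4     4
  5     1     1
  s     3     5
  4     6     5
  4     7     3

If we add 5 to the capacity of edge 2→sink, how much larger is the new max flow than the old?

3

Original max flow = 6.
After raising cap(2→sink), augmenting paths through that edge carry 3 more units.
New max flow = 9. Increase = 3.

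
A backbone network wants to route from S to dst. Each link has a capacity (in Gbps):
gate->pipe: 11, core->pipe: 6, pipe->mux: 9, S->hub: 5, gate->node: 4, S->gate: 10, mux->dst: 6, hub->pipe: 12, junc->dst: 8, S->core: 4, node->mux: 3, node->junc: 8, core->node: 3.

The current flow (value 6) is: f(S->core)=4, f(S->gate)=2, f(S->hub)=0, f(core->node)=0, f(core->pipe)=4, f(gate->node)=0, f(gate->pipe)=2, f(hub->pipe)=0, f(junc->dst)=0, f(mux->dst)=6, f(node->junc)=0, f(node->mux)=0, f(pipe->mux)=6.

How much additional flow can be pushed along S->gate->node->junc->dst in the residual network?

Residual capacities along the path: S->gate: 8, gate->node: 4, node->junc: 8, junc->dst: 8.
Minimum is 4.

4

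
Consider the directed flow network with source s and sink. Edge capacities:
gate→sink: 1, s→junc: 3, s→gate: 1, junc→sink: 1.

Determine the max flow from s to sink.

2

Augment s→gate→sink: bottleneck 1. Total 1.
Augment s→junc→sink: bottleneck 1. Total 2.
No augmenting path remains in the residual graph.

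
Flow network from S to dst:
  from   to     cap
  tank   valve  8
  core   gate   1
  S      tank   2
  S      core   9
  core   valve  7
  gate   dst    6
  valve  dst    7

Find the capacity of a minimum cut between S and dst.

8

Max flow = 8 (via 3 augmenting paths).
In the residual at optimum, the set reachable from S is {S, core, tank, valve}.
Cut edges: core→gate (cap 1), valve→dst (cap 7). Sum = 8.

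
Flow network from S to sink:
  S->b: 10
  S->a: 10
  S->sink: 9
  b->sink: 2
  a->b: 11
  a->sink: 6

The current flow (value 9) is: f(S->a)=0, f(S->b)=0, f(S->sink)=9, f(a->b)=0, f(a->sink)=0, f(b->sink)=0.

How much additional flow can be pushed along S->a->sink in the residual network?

6

Residual capacities along the path: S->a: 10, a->sink: 6.
Minimum is 6.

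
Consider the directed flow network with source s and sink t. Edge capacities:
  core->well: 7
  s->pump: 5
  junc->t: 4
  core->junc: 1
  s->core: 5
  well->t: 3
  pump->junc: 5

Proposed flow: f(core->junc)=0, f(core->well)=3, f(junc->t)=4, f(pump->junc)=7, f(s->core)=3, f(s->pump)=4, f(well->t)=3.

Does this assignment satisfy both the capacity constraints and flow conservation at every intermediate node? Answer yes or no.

No

Capacity violated on pump->junc: flow 7 > capacity 5.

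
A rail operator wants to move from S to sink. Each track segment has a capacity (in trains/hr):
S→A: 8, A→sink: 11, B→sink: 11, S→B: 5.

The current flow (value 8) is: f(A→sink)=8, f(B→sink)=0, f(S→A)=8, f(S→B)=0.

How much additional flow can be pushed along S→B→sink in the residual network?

5

Residual capacities along the path: S→B: 5, B→sink: 11.
Minimum is 5.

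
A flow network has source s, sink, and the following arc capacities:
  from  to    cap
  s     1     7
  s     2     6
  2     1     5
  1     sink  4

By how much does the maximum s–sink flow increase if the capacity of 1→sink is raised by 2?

Original max flow = 4.
After raising cap(1→sink), augmenting paths through that edge carry 2 more units.
New max flow = 6. Increase = 2.

2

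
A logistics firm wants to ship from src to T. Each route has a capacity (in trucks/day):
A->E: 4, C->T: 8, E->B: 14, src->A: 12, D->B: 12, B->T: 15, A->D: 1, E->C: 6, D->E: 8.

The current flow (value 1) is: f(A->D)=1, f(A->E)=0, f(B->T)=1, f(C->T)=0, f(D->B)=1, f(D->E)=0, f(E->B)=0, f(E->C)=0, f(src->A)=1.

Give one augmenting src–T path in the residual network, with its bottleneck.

Residual along src->A->E->B->T: src->A: 11, A->E: 4, E->B: 14, B->T: 14.
Bottleneck = min = 4.

src->A->E->B->T, bottleneck 4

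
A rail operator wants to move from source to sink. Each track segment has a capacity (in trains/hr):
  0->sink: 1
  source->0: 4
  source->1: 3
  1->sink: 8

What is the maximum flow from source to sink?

Augment source->0->sink: bottleneck 1. Total 1.
Augment source->1->sink: bottleneck 3. Total 4.
No augmenting path remains in the residual graph.

4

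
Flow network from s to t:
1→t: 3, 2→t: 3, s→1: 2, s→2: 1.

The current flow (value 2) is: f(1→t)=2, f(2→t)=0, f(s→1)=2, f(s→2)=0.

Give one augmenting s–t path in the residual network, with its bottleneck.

Residual along s→2→t: s→2: 1, 2→t: 3.
Bottleneck = min = 1.

s→2→t, bottleneck 1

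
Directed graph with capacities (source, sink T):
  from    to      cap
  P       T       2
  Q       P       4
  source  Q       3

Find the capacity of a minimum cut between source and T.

2

Max flow = 2 (via 1 augmenting path).
In the residual at optimum, the set reachable from source is {P, Q, source}.
Cut edges: P->T (cap 2). Sum = 2.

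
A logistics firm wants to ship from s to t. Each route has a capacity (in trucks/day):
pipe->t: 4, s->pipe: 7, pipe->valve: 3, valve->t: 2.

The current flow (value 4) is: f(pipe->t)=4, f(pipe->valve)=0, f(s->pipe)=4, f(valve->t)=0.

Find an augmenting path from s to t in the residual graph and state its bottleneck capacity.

Residual along s->pipe->valve->t: s->pipe: 3, pipe->valve: 3, valve->t: 2.
Bottleneck = min = 2.

s->pipe->valve->t, bottleneck 2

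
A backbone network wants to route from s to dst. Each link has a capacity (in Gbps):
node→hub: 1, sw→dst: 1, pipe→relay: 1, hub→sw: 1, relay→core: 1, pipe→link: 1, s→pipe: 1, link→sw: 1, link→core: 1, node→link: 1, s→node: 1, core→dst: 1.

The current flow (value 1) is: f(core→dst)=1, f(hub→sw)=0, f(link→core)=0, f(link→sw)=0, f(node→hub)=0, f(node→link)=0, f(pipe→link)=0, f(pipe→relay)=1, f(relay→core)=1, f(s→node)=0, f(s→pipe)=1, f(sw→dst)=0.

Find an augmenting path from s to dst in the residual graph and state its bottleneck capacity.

Residual along s→node→link→sw→dst: s→node: 1, node→link: 1, link→sw: 1, sw→dst: 1.
Bottleneck = min = 1.

s→node→link→sw→dst, bottleneck 1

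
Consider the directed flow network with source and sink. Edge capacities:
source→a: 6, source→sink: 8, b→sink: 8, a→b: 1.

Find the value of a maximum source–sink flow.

Augment source→sink: bottleneck 8. Total 8.
Augment source→a→b→sink: bottleneck 1. Total 9.
No augmenting path remains in the residual graph.

9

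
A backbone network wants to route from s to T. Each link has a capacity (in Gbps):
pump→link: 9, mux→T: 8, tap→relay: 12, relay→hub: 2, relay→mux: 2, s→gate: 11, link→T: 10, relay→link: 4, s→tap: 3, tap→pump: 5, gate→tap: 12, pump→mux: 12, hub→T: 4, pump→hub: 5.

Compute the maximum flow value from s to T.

Augment s→tap→pump→hub→T: bottleneck 3. Total 3.
Augment s→gate→tap→pump→hub→T: bottleneck 1. Total 4.
Augment s→gate→tap→pump→link→T: bottleneck 1. Total 5.
Augment s→gate→tap→relay→link→T: bottleneck 4. Total 9.
Augment s→gate→tap→relay→mux→T: bottleneck 2. Total 11.
Augment s→gate→tap→relay→hub→pump→link→T: bottleneck 2. Total 13.
No augmenting path remains in the residual graph.

13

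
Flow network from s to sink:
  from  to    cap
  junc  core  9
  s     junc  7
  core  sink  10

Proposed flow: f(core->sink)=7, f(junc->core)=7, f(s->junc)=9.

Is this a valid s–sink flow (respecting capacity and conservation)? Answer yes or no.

Capacity violated on s->junc: flow 9 > capacity 7.

No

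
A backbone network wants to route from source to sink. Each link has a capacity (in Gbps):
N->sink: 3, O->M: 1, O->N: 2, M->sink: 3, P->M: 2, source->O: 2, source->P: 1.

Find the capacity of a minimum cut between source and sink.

Max flow = 3 (via 3 augmenting paths).
In the residual at optimum, the set reachable from source is {source}.
Cut edges: source->P (cap 1), source->O (cap 2). Sum = 3.

3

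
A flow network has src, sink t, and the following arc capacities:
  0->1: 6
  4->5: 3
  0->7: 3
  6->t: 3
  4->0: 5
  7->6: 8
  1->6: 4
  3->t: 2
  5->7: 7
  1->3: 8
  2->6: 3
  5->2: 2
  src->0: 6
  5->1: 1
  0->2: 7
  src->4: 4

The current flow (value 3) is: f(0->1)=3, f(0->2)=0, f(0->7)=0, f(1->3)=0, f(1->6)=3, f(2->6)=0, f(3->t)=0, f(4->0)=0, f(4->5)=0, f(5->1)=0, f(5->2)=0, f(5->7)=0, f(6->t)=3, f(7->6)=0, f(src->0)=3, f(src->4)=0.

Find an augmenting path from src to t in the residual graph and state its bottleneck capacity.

Residual along src->0->1->3->t: src->0: 3, 0->1: 3, 1->3: 8, 3->t: 2.
Bottleneck = min = 2.

src->0->1->3->t, bottleneck 2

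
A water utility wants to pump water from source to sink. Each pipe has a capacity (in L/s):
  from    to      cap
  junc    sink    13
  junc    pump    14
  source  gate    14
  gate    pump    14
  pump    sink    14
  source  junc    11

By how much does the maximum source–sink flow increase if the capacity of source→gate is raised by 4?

Original max flow = 25.
Even with extra capacity on source→gate, another cut of capacity 25 remains binding.
New max flow = 25. Increase = 0.

0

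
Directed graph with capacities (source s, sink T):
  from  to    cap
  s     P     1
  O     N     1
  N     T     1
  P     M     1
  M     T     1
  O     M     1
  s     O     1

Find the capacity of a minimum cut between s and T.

Max flow = 2 (via 2 augmenting paths).
In the residual at optimum, the set reachable from s is {s}.
Cut edges: s->P (cap 1), s->O (cap 1). Sum = 2.

2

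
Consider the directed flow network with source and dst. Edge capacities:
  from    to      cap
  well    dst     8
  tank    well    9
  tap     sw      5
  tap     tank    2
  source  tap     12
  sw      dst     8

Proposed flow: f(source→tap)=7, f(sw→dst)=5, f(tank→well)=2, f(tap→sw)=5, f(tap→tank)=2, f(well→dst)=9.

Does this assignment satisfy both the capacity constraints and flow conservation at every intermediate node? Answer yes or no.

No

Capacity violated on well→dst: flow 9 > capacity 8.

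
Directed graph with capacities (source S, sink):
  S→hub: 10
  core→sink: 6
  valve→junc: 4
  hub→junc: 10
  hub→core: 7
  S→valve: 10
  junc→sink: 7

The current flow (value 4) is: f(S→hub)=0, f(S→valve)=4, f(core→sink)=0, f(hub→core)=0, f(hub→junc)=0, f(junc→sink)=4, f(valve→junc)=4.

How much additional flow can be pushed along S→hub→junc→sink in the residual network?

Residual capacities along the path: S→hub: 10, hub→junc: 10, junc→sink: 3.
Minimum is 3.

3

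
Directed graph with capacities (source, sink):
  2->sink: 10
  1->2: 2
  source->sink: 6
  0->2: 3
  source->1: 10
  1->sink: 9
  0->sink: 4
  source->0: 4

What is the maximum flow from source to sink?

20

Augment source->sink: bottleneck 6. Total 6.
Augment source->1->sink: bottleneck 9. Total 15.
Augment source->0->sink: bottleneck 4. Total 19.
Augment source->1->2->sink: bottleneck 1. Total 20.
No augmenting path remains in the residual graph.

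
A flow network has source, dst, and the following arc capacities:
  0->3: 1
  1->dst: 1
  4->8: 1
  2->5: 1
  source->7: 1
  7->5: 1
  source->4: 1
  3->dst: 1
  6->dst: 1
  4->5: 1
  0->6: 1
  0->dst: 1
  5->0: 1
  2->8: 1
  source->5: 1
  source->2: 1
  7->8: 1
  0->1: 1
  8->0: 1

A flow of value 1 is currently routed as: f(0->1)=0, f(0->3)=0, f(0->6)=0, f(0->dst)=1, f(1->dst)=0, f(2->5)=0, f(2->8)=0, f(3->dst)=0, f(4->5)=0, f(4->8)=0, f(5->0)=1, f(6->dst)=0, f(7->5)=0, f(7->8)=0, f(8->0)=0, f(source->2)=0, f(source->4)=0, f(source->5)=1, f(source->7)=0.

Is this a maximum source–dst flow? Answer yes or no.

No

Residual path source->2->8->0->3->dst has bottleneck 1 > 0.
Pushing 1 along it raises the flow to 2, so the given flow is not maximum.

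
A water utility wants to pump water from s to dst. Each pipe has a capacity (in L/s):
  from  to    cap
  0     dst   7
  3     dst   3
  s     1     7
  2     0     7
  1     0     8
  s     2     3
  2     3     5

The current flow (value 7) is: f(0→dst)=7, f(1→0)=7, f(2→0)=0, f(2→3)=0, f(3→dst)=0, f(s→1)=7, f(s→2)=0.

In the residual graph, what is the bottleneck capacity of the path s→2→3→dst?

Residual capacities along the path: s→2: 3, 2→3: 5, 3→dst: 3.
Minimum is 3.

3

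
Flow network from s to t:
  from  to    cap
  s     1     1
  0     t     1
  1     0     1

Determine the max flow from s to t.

Augment s->1->0->t: bottleneck 1. Total 1.
No augmenting path remains in the residual graph.

1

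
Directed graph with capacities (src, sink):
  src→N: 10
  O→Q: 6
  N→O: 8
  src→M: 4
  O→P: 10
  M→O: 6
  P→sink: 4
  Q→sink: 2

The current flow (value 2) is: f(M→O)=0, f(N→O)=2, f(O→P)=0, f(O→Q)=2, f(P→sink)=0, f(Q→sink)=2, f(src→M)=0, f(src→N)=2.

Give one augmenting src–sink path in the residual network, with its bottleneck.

Residual along src→N→O→P→sink: src→N: 8, N→O: 6, O→P: 10, P→sink: 4.
Bottleneck = min = 4.

src→N→O→P→sink, bottleneck 4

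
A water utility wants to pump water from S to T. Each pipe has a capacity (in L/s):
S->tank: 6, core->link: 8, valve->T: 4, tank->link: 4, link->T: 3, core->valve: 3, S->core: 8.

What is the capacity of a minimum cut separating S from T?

6

Max flow = 6 (via 2 augmenting paths).
In the residual at optimum, the set reachable from S is {S, core, link, tank}.
Cut edges: core->valve (cap 3), link->T (cap 3). Sum = 6.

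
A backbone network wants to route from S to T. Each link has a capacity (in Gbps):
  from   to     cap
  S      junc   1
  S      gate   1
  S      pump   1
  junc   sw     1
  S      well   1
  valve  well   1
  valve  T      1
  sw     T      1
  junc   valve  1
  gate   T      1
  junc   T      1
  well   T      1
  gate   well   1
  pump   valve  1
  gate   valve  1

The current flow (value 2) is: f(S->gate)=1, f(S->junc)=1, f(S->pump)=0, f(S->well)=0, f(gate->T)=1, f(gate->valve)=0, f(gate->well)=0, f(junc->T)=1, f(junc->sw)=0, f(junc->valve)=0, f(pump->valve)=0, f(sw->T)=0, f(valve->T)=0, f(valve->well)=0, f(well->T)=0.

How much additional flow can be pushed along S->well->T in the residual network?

Residual capacities along the path: S->well: 1, well->T: 1.
Minimum is 1.

1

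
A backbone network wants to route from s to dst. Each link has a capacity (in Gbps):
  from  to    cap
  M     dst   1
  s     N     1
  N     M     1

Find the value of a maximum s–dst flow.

Augment s->N->M->dst: bottleneck 1. Total 1.
No augmenting path remains in the residual graph.

1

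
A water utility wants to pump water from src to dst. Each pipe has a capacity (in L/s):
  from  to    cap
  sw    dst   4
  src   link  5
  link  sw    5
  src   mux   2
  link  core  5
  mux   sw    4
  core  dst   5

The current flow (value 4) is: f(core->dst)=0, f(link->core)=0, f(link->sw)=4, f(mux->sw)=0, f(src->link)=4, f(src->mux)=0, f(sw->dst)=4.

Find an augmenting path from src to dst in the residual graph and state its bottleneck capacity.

src->link->core->dst, bottleneck 1

Residual along src->link->core->dst: src->link: 1, link->core: 5, core->dst: 5.
Bottleneck = min = 1.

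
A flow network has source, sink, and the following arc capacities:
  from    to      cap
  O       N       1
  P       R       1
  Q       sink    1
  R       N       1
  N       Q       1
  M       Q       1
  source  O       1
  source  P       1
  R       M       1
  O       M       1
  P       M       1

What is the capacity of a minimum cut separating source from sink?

1

Max flow = 1 (via 1 augmenting path).
In the residual at optimum, the set reachable from source is {M, N, O, P, Q, R, source}.
Cut edges: Q->sink (cap 1). Sum = 1.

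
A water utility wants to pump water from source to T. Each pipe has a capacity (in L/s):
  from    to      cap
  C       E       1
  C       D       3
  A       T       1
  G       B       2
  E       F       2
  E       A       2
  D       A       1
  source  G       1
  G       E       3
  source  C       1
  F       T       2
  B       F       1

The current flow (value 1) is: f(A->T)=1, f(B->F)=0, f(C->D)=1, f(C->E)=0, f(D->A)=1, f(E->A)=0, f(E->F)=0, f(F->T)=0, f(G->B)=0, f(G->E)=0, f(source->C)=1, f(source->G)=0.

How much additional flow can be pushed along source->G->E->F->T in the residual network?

1

Residual capacities along the path: source->G: 1, G->E: 3, E->F: 2, F->T: 2.
Minimum is 1.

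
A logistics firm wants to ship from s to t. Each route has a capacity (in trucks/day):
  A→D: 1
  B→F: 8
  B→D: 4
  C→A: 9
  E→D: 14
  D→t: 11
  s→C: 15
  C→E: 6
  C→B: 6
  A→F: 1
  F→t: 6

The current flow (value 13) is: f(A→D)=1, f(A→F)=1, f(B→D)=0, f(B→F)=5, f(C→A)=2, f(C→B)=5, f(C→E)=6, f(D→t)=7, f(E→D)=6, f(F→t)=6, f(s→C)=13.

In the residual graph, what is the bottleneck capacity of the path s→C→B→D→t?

Residual capacities along the path: s→C: 2, C→B: 1, B→D: 4, D→t: 4.
Minimum is 1.

1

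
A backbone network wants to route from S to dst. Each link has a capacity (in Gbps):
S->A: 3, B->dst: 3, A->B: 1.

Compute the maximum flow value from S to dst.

1

Augment S->A->B->dst: bottleneck 1. Total 1.
No augmenting path remains in the residual graph.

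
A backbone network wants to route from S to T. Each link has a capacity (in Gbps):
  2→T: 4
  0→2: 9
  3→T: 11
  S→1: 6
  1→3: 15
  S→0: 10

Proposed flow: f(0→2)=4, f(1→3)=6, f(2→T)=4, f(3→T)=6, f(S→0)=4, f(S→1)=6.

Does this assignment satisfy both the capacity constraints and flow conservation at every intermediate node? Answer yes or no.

Every edge has 0 ≤ f(e) ≤ cap(e).
At each intermediate node, inflow equals outflow.

Yes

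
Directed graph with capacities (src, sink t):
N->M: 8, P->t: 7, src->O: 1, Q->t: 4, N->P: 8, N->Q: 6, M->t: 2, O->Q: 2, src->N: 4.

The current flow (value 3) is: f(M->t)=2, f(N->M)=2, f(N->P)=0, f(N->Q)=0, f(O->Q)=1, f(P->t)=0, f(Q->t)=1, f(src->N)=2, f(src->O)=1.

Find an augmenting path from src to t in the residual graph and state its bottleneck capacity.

src->N->Q->t, bottleneck 2

Residual along src->N->Q->t: src->N: 2, N->Q: 6, Q->t: 3.
Bottleneck = min = 2.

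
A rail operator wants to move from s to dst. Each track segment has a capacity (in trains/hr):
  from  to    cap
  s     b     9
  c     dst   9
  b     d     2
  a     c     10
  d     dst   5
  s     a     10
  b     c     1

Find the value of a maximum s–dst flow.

11

Augment s→b→d→dst: bottleneck 2. Total 2.
Augment s→b→c→dst: bottleneck 1. Total 3.
Augment s→a→c→dst: bottleneck 8. Total 11.
No augmenting path remains in the residual graph.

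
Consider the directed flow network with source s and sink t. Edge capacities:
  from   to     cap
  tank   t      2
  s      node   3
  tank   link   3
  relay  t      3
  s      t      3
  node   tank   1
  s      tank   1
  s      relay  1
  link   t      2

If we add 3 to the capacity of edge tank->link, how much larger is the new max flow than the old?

Original max flow = 6.
Edge tank->link does not cross the min cut (source side {node, s}), so extra capacity there cannot help.
New max flow = 6. Increase = 0.

0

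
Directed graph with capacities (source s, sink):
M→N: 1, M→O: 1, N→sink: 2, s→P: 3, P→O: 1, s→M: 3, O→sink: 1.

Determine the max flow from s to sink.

Augment s→M→N→sink: bottleneck 1. Total 1.
Augment s→M→O→sink: bottleneck 1. Total 2.
No augmenting path remains in the residual graph.

2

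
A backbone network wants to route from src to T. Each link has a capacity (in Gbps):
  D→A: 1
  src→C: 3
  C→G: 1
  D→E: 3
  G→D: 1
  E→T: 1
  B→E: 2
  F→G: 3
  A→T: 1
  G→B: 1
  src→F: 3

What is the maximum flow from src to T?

Augment src→F→G→D→A→T: bottleneck 1. Total 1.
Augment src→F→G→B→E→T: bottleneck 1. Total 2.
No augmenting path remains in the residual graph.

2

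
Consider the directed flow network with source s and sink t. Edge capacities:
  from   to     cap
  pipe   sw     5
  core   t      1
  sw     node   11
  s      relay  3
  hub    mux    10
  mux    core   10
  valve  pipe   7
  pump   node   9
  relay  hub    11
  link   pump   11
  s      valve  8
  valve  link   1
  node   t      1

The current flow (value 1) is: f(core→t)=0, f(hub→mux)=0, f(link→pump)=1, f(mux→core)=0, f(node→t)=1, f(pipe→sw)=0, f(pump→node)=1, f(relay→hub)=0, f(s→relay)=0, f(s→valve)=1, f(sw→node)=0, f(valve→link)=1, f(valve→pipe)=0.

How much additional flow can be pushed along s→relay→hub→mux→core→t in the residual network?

Residual capacities along the path: s→relay: 3, relay→hub: 11, hub→mux: 10, mux→core: 10, core→t: 1.
Minimum is 1.

1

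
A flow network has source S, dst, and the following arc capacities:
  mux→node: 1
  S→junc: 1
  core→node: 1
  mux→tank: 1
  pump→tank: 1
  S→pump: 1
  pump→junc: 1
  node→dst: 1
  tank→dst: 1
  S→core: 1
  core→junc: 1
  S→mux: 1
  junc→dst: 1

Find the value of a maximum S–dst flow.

3

Augment S→junc→dst: bottleneck 1. Total 1.
Augment S→core→node→dst: bottleneck 1. Total 2.
Augment S→pump→tank→dst: bottleneck 1. Total 3.
No augmenting path remains in the residual graph.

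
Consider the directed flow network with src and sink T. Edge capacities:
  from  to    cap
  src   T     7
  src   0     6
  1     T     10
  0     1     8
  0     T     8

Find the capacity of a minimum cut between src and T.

13

Max flow = 13 (via 2 augmenting paths).
In the residual at optimum, the set reachable from src is {src}.
Cut edges: src->0 (cap 6), src->T (cap 7). Sum = 13.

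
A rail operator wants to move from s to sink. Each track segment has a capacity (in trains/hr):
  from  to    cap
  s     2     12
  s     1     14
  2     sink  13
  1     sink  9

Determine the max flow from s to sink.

Augment s->2->sink: bottleneck 12. Total 12.
Augment s->1->sink: bottleneck 9. Total 21.
No augmenting path remains in the residual graph.

21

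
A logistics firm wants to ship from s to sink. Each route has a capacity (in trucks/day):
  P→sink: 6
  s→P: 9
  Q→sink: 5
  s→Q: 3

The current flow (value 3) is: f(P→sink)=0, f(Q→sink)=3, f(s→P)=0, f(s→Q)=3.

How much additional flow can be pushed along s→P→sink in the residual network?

Residual capacities along the path: s→P: 9, P→sink: 6.
Minimum is 6.

6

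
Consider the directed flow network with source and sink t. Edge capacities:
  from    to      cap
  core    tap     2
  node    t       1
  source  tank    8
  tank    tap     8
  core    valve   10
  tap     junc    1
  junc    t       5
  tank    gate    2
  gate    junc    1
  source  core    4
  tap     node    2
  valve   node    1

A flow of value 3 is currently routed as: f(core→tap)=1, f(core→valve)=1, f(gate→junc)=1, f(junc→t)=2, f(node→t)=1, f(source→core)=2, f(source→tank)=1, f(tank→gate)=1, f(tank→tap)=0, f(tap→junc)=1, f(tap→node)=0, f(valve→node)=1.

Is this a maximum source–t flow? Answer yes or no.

Yes

Residual reachable from source: {core, gate, node, source, tank, tap, valve}; t is not reachable.
Saturated cut: tap→junc, node→t, gate→junc with total capacity 3 = current flow value. Flow is maximum.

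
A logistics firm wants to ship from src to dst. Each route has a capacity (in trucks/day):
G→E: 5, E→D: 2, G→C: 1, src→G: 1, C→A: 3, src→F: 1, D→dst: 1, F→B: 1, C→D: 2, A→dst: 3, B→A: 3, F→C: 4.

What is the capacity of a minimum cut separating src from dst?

2

Max flow = 2 (via 2 augmenting paths).
In the residual at optimum, the set reachable from src is {src}.
Cut edges: src→G (cap 1), src→F (cap 1). Sum = 2.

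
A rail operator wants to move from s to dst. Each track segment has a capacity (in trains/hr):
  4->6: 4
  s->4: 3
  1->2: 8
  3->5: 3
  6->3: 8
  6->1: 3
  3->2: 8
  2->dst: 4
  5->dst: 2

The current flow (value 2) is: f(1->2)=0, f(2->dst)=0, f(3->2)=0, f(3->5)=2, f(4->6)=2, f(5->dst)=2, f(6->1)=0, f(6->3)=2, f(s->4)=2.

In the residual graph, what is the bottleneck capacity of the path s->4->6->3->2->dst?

Residual capacities along the path: s->4: 1, 4->6: 2, 6->3: 6, 3->2: 8, 2->dst: 4.
Minimum is 1.

1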